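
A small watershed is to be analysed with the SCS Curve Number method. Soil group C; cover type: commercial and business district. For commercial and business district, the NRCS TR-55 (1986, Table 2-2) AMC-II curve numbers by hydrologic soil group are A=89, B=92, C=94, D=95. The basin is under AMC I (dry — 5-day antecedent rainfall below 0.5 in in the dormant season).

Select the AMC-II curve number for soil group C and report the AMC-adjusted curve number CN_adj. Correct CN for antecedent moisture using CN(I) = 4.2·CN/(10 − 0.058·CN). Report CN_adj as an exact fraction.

NRCS table: commercial and business district, soil group C → CN(II) = 94
CN(I) from CN(II)=94: (4.2·94)/(10 − 0.058·94) = 32900/379 ≈ 86.807

CN_adj = 32900/379 ≈ 86.807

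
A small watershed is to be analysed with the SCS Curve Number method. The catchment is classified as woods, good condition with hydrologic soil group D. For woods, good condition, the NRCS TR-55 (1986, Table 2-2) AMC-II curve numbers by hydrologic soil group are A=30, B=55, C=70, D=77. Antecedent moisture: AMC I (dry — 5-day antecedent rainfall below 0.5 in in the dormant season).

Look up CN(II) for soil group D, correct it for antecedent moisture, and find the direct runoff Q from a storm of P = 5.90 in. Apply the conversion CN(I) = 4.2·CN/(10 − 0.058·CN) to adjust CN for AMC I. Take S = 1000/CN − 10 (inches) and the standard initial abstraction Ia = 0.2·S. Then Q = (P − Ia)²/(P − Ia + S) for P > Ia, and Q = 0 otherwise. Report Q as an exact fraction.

Q = 5242194409/3030306510 in ≈ 1.730 in

NRCS table: woods, good condition, soil group D → CN(II) = 77
CN(I) from CN(II)=77: (4.2·77)/(10 − 0.058·77) = 161700/2767 ≈ 58.439
S = 1000/(161700/2767) − 10 = 11500/1617 in ≈ 7.112 in
Ia = 0.2S: 0.2·7.112 = 1.422 in (exactly 2300/1617)
P − Ia = 5.900 − 1.422 = 72403/16170 ≈ 4.478 in (> 0, runoff occurs)
Q: (72403/16170)² ÷ (187403/16170) = 5242194409/3030306510 in (≈ 1.730 in)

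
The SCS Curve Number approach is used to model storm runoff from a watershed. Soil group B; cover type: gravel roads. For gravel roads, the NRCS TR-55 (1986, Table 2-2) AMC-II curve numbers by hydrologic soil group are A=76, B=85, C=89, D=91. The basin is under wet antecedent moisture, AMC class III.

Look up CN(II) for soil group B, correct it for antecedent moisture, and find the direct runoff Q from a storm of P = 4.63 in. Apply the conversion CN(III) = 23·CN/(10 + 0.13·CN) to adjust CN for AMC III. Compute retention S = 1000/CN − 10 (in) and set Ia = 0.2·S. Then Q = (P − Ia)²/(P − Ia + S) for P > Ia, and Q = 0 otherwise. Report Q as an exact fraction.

Q = 30636551089/8016790300 in ≈ 3.822 in

NRCS table: gravel roads, soil group B → CN(II) = 85
Adjust CN=85 to AMC III: 23·85/(10 + 0.13·85) → 1955 ÷ (421/20) = 39100/421 ≈ 92.874
Max retention: S = 1000/(39100/421) − 10 = 300/391 in (≈ 0.767 in)
Initial abstraction Ia = S/5 = (300/391)/5 = 60/391 ≈ 0.153 in
Excess rainfall: 4.630 − 0.153 = 4.477 in; P > Ia so Q > 0
Runoff Q = (P−Ia)²/(P−Ia+S) = (4.477)²/(4.477+0.767) = 30636551089/8016790300 ≈ 3.822 in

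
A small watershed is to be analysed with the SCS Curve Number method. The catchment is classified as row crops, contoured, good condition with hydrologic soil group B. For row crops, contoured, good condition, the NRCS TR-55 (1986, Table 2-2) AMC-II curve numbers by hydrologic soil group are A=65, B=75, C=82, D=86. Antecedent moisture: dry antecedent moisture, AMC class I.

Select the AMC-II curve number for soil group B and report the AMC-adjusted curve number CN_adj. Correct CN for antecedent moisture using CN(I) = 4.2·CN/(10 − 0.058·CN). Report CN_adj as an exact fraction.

CN_adj = 6300/113 ≈ 55.752

NRCS table: row crops, contoured, good condition, soil group B → CN(II) = 75
Adjust CN=75 to AMC I: 4.2·75/(10 − 0.058·75) → 315 ÷ (113/20) = 6300/113 ≈ 55.752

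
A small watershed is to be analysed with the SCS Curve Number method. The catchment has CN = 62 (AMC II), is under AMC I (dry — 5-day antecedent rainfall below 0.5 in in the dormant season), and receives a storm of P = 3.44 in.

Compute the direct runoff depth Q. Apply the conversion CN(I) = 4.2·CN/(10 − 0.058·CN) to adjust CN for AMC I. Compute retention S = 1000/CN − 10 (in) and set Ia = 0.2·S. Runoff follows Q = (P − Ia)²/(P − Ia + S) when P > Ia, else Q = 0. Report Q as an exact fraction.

Q = 36006098/2001711075 in ≈ 0.018 in

Dry (AMC I): CN(I) = 4.2·62/(10 − 0.058·62) = (1302/5)/(1601/250) = 65100/1601 ≈ 40.662
Max retention: S = 1000/(65100/1601) − 10 = 9500/651 in (≈ 14.593 in)
Ia = 0.2·(9500/651) = 1900/651 in ≈ 2.919 in
Since P=3.440 > Ia=2.919: effective rainfall P−Ia = 8486/16275 in
Q: (8486/16275)² ÷ (245986/16275) = 36006098/2001711075 in (≈ 0.018 in)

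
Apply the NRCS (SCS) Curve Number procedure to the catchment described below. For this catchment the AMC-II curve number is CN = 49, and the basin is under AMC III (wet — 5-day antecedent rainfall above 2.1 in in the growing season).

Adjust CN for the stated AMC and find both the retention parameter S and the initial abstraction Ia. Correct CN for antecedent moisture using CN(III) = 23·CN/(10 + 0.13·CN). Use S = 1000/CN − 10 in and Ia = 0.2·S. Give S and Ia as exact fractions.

CN(III) from CN(II)=49: (23·49)/(10 + 0.13·49) = 112700/1637 ≈ 68.845
S = 1000/(112700/1637) − 10 = 5100/1127 in ≈ 4.525 in
Ia = 0.2·(5100/1127) = 1020/1127 in ≈ 0.905 in

S = 5100/1127 in ≈ 4.525 in; Ia = 1020/1127 in ≈ 0.905 in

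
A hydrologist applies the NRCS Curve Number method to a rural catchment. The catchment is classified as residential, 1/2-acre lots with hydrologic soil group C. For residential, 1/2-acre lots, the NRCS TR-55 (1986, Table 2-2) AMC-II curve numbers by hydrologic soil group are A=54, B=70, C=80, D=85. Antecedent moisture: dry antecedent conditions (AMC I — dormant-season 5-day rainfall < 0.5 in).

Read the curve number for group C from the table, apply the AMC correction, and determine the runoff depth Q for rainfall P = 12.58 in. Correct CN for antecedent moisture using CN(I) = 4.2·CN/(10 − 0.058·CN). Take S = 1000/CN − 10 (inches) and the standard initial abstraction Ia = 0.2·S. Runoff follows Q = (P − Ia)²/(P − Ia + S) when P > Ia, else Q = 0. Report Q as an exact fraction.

NRCS table: residential, 1/2-acre lots, soil group C → CN(II) = 80
Adjust CN=80 to AMC I: 4.2·80/(10 − 0.058·80) → 336 ÷ (134/25) = 4200/67 ≈ 62.687
Retention S: 1000/CN − 10 with CN=62.687 → S = 125/21 ≈ 5.952 in
Initial abstraction Ia = S/5 = (125/21)/5 = 25/21 ≈ 1.190 in
P − Ia = 12.580 − 1.190 = 11959/1050 ≈ 11.390 in (> 0, runoff occurs)
Q = (11959/1050)²/((11959/1050) + 125/21) = (143017681/1102500)/(18209/1050) = 143017681/19119450 in ≈ 7.480 in

Q = 143017681/19119450 in ≈ 7.480 in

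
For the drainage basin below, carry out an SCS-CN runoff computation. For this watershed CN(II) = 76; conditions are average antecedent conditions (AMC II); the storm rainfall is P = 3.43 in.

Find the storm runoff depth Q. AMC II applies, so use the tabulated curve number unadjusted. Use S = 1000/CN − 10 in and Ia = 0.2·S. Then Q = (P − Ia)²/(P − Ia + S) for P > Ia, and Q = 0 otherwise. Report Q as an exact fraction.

Q = 28270489/21502300 in ≈ 1.315 in

CN(II) = 76; AMC II needs no correction.
S = 1000/76 − 10 = 60/19 in ≈ 3.158 in
Ia = 0.2S: 0.2·3.158 = 0.632 in (exactly 12/19)
P − Ia = 3.430 − 0.632 = 5317/1900 ≈ 2.798 in (> 0, runoff occurs)
Runoff Q = (P−Ia)²/(P−Ia+S) = (2.798)²/(2.798+3.158) = 28270489/21502300 ≈ 1.315 in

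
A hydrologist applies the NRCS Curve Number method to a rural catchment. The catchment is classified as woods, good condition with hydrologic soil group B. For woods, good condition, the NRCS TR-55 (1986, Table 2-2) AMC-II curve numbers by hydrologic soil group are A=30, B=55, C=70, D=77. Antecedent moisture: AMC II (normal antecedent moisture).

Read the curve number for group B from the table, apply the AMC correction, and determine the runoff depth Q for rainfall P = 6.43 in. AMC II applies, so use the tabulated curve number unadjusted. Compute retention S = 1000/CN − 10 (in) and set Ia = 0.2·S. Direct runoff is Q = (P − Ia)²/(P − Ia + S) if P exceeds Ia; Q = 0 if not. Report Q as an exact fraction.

NRCS table: woods, good condition, soil group B → CN(II) = 55
AMC II — tabulated CN = 55 applies directly.
Max retention: S = 1000/55 − 10 = 90/11 in (≈ 8.182 in)
Ia = 0.2·(90/11) = 18/11 in ≈ 1.636 in
Excess rainfall: 6.430 − 1.636 = 4.794 in; P > Ia so Q > 0
Q: (5273/1100)² ÷ (14273/1100) = 27804529/15700300 in (≈ 1.771 in)

Q = 27804529/15700300 in ≈ 1.771 in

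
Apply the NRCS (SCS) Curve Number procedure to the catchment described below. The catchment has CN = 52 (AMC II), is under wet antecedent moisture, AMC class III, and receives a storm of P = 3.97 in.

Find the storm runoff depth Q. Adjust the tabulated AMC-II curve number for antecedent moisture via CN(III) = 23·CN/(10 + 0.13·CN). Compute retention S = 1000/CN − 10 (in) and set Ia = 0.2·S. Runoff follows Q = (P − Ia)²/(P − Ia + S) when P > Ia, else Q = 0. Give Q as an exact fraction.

Adjust CN=52 to AMC III: 23·52/(10 + 0.13·52) → 1196 ÷ (419/25) = 29900/419 ≈ 71.360
Max retention: S = 1000/(29900/419) − 10 = 1200/299 in (≈ 4.013 in)
Initial abstraction Ia = S/5 = (1200/299)/5 = 240/299 ≈ 0.803 in
P − Ia = 3.970 − 0.803 = 94703/29900 ≈ 3.167 in (> 0, runoff occurs)
Q: (94703/29900)² ÷ (214703/29900) = 8968658209/6419619700 in (≈ 1.397 in)

Q = 8968658209/6419619700 in ≈ 1.397 in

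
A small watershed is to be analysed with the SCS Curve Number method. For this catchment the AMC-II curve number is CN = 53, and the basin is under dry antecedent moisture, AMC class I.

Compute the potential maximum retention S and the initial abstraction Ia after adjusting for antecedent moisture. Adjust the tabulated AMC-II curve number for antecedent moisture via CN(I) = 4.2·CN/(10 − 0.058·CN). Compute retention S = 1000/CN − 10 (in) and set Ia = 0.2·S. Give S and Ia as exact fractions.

Adjust CN=53 to AMC I: 4.2·53/(10 − 0.058·53) → (1113/5) ÷ (3463/500) = 111300/3463 ≈ 32.140
Max retention: S = 1000/(111300/3463) − 10 = 23500/1113 in (≈ 21.114 in)
Ia = 0.2S: 0.2·21.114 = 4.223 in (exactly 4700/1113)

S = 23500/1113 in ≈ 21.114 in; Ia = 4700/1113 in ≈ 4.223 in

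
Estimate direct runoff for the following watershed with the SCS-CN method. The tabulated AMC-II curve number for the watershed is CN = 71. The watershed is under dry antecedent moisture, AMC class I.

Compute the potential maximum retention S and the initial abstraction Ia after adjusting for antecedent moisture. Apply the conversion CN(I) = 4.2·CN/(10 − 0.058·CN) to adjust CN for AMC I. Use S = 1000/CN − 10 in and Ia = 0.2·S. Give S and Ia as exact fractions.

Adjust CN=71 to AMC I: 4.2·71/(10 − 0.058·71) → (1491/5) ÷ (2941/500) = 149100/2941 ≈ 50.697
Retention S: 1000/CN − 10 with CN=50.697 → S = 14500/1491 ≈ 9.725 in
Ia = 0.2S: 0.2·9.725 = 1.945 in (exactly 2900/1491)

S = 14500/1491 in ≈ 9.725 in; Ia = 2900/1491 in ≈ 1.945 in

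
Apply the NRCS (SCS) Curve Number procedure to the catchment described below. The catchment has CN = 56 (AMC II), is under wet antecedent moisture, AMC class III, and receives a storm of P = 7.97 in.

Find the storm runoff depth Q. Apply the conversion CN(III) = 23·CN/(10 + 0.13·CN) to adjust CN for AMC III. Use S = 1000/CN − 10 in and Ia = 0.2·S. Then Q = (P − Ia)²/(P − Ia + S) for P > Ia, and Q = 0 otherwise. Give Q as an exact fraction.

Q = 13763278489/2774303700 in ≈ 4.961 in

Wet (AMC III): CN(III) = 23·56/(10 + 0.13·56) = 1288/(432/25) = 4025/54 ≈ 74.537
Max retention: S = 1000/(4025/54) − 10 = 550/161 in (≈ 3.416 in)
Ia = 0.2·(550/161) = 110/161 in ≈ 0.683 in
P − Ia = 7.970 − 0.683 = 117317/16100 ≈ 7.287 in (> 0, runoff occurs)
Q: (117317/16100)² ÷ (172317/16100) = 13763278489/2774303700 in (≈ 4.961 in)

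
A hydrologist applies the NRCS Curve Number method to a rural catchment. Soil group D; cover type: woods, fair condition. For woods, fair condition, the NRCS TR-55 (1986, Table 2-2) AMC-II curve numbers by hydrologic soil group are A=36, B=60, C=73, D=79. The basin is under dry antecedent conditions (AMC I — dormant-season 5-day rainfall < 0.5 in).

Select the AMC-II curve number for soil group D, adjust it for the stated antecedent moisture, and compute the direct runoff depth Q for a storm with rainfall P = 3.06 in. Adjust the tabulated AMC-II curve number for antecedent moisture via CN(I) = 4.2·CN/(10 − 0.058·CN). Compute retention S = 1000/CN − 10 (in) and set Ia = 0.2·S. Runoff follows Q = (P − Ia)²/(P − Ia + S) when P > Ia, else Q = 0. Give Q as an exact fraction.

Q = 50225569/126743650 in ≈ 0.396 in

NRCS table: woods, fair condition, soil group D → CN(II) = 79
CN(I) from CN(II)=79: (4.2·79)/(10 − 0.058·79) = 7900/129 ≈ 61.240
Max retention: S = 1000/(7900/129) − 10 = 500/79 in (≈ 6.329 in)
Ia = 0.2S: 0.2·6.329 = 1.266 in (exactly 100/79)
Excess rainfall: 3.060 − 1.266 = 1.794 in; P > Ia so Q > 0
Runoff Q = (P−Ia)²/(P−Ia+S) = (1.794)²/(1.794+6.329) = 50225569/126743650 ≈ 0.396 in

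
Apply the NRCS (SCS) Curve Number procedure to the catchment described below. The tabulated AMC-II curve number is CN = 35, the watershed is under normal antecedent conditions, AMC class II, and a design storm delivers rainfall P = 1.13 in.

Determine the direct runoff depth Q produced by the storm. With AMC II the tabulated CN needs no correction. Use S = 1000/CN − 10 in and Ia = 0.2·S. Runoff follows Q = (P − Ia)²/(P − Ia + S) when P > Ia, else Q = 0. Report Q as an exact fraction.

Q = 0 in ≈ 0.000 in

Average conditions: CN = 35 (no AMC adjustment).
S = 1000/35 − 10 = 130/7 in ≈ 18.571 in
Initial abstraction Ia = S/5 = (130/7)/5 = 26/7 ≈ 3.714 in
P = 1.130 ≤ Ia = 3.714 in: entire storm abstracted, Q = 0.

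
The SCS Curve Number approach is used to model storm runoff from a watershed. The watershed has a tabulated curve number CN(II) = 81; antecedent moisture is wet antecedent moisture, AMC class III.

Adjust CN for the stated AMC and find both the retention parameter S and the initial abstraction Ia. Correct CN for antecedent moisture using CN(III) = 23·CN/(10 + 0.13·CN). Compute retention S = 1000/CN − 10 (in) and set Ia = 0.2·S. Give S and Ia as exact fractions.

Adjust CN=81 to AMC III: 23·81/(10 + 0.13·81) → 1863 ÷ (2053/100) = 186300/2053 ≈ 90.745
S = 1000/(186300/2053) − 10 = 1900/1863 in ≈ 1.020 in
Ia = 0.2S: 0.2·1.020 = 0.204 in (exactly 380/1863)

S = 1900/1863 in ≈ 1.020 in; Ia = 380/1863 in ≈ 0.204 in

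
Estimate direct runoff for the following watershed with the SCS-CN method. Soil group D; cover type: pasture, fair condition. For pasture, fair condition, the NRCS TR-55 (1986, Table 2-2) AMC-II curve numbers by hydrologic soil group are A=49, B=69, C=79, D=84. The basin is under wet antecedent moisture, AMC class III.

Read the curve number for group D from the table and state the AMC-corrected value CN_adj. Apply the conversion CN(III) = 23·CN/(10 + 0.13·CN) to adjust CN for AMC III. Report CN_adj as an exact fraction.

CN_adj = 48300/523 ≈ 92.352

NRCS table: pasture, fair condition, soil group D → CN(II) = 84
CN(III) from CN(II)=84: (23·84)/(10 + 0.13·84) = 48300/523 ≈ 92.352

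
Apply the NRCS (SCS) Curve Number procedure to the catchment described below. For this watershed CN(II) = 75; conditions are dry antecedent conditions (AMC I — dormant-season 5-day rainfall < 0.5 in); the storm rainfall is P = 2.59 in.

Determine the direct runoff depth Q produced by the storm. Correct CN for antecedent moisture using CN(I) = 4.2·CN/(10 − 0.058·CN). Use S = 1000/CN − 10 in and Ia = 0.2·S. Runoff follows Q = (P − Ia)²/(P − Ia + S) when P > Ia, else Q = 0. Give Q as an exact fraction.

Q = 39904489/354797100 in ≈ 0.112 in

Dry (AMC I): CN(I) = 4.2·75/(10 − 0.058·75) = 315/(113/20) = 6300/113 ≈ 55.752
S = 1000/(6300/113) − 10 = 500/63 in ≈ 7.937 in
Initial abstraction Ia = S/5 = (500/63)/5 = 100/63 ≈ 1.587 in
Since P=2.590 > Ia=1.587: effective rainfall P−Ia = 6317/6300 in
Q = (6317/6300)²/((6317/6300) + 500/63) = (39904489/39690000)/(56317/6300) = 39904489/354797100 in ≈ 0.112 in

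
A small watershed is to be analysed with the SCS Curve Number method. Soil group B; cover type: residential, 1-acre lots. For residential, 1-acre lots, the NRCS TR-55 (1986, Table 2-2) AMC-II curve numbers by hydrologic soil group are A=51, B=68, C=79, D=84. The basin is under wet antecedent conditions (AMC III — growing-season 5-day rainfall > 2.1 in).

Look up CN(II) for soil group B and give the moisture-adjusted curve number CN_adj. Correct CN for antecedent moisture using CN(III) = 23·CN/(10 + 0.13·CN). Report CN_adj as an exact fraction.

CN_adj = 39100/471 ≈ 83.015

NRCS table: residential, 1-acre lots, soil group B → CN(II) = 68
CN(III) from CN(II)=68: (23·68)/(10 + 0.13·68) = 39100/471 ≈ 83.015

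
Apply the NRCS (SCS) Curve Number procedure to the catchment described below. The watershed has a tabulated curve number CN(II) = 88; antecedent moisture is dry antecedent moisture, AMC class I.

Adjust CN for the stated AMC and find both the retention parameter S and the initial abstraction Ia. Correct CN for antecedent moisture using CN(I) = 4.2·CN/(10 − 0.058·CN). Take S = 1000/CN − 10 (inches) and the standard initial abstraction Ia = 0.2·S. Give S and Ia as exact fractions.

Dry (AMC I): CN(I) = 4.2·88/(10 − 0.058·88) = (1848/5)/(612/125) = 3850/51 ≈ 75.490
Max retention: S = 1000/(3850/51) − 10 = 250/77 in (≈ 3.247 in)
Initial abstraction Ia = S/5 = (250/77)/5 = 50/77 ≈ 0.649 in

S = 250/77 in ≈ 3.247 in; Ia = 50/77 in ≈ 0.649 in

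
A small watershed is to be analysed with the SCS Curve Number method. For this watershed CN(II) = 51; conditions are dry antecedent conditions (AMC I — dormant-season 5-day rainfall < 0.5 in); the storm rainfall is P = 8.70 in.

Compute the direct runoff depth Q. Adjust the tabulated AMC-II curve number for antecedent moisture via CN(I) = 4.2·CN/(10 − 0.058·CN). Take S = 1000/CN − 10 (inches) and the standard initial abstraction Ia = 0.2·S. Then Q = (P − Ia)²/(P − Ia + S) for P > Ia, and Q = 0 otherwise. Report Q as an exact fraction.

Q = 39828721/63205830 in ≈ 0.630 in

Adjust CN=51 to AMC I: 4.2·51/(10 − 0.058·51) → (1071/5) ÷ (3521/500) = 15300/503 ≈ 30.417
Max retention: S = 1000/(15300/503) − 10 = 3500/153 in (≈ 22.876 in)
Initial abstraction Ia = S/5 = (3500/153)/5 = 700/153 ≈ 4.575 in
Excess rainfall: 8.700 − 4.575 = 4.125 in; P > Ia so Q > 0
Runoff Q = (P−Ia)²/(P−Ia+S) = (4.125)²/(4.125+22.876) = 39828721/63205830 ≈ 0.630 in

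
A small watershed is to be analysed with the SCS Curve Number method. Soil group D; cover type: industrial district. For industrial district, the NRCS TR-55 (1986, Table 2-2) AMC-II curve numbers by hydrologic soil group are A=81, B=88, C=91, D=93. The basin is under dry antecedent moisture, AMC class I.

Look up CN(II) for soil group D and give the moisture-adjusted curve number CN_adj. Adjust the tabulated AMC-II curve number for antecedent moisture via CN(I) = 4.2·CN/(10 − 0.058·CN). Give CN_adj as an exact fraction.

CN_adj = 27900/329 ≈ 84.802

NRCS table: industrial district, soil group D → CN(II) = 93
CN(I) from CN(II)=93: (4.2·93)/(10 − 0.058·93) = 27900/329 ≈ 84.802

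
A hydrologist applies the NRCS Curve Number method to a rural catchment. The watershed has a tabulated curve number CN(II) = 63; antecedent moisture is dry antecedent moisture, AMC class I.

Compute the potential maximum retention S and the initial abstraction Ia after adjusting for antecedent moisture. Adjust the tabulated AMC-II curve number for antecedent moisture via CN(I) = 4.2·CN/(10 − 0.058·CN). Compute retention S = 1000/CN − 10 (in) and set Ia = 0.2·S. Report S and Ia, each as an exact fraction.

S = 18500/1323 in ≈ 13.983 in; Ia = 3700/1323 in ≈ 2.797 in

CN(I) from CN(II)=63: (4.2·63)/(10 − 0.058·63) = 132300/3173 ≈ 41.696
Retention S: 1000/CN − 10 with CN=41.696 → S = 18500/1323 ≈ 13.983 in
Ia = 0.2S: 0.2·13.983 = 2.797 in (exactly 3700/1323)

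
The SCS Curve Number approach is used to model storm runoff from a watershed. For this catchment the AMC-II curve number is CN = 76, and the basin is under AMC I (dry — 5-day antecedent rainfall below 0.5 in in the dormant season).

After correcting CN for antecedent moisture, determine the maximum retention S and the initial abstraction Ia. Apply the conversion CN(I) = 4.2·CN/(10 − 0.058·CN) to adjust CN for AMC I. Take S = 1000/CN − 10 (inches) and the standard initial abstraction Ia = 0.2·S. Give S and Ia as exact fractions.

S = 1000/133 in ≈ 7.519 in; Ia = 200/133 in ≈ 1.504 in

CN(I) from CN(II)=76: (4.2·76)/(10 − 0.058·76) = 13300/233 ≈ 57.082
Retention S: 1000/CN − 10 with CN=57.082 → S = 1000/133 ≈ 7.519 in
Ia = 0.2S: 0.2·7.519 = 1.504 in (exactly 200/133)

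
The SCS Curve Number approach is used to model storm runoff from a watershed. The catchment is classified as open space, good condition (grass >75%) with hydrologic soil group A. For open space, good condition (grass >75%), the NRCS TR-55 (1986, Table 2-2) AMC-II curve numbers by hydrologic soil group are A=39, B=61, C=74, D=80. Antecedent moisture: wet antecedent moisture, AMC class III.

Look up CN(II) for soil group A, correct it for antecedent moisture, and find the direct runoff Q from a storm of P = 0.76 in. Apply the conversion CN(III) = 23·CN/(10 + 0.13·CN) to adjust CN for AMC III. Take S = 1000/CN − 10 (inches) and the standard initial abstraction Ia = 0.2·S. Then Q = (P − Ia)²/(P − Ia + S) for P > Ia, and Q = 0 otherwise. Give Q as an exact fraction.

Q = 0 in ≈ 0.000 in

NRCS table: open space, good condition (grass >75%), soil group A → CN(II) = 39
Wet (AMC III): CN(III) = 23·39/(10 + 0.13·39) = 897/(1507/100) = 89700/1507 ≈ 59.522
S = 1000/(89700/1507) − 10 = 6100/897 in ≈ 6.800 in
Ia = 0.2S: 0.2·6.800 = 1.360 in (exactly 1220/897)
P = 0.760 ≤ Ia = 1.360 in: entire storm abstracted, Q = 0.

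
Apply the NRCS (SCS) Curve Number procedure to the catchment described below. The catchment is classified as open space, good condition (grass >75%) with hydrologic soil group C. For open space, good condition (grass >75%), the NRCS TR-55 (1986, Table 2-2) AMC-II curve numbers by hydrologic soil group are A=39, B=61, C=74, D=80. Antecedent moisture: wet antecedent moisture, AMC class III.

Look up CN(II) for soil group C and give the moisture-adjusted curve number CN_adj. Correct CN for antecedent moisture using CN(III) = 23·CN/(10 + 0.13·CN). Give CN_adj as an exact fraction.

CN_adj = 85100/981 ≈ 86.748

NRCS table: open space, good condition (grass >75%), soil group C → CN(II) = 74
Adjust CN=74 to AMC III: 23·74/(10 + 0.13·74) → 1702 ÷ (981/50) = 85100/981 ≈ 86.748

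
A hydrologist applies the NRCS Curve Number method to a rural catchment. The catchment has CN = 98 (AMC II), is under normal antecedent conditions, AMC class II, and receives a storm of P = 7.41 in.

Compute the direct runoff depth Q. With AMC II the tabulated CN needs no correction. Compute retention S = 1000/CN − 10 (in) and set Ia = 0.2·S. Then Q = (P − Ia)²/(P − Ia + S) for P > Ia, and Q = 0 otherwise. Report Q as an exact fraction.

AMC II — tabulated CN = 98 applies directly.
Retention S: 1000/CN − 10 with CN=98.000 → S = 10/49 ≈ 0.204 in
Ia = 0.2·(10/49) = 2/49 in ≈ 0.041 in
Excess rainfall: 7.410 − 0.041 = 7.369 in; P > Ia so Q > 0
Q: (36109/4900)² ÷ (37109/4900) = 1303859881/181834100 in (≈ 7.171 in)

Q = 1303859881/181834100 in ≈ 7.171 in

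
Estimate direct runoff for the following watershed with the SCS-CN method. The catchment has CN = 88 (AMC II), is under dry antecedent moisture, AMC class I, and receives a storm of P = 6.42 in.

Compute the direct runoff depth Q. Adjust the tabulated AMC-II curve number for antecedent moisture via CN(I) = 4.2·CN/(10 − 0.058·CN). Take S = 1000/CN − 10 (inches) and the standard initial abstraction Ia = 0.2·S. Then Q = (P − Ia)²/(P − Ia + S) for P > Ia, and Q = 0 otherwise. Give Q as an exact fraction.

CN(I) from CN(II)=88: (4.2·88)/(10 − 0.058·88) = 3850/51 ≈ 75.490
Retention S: 1000/CN − 10 with CN=75.490 → S = 250/77 ≈ 3.247 in
Ia = 0.2S: 0.2·3.247 = 0.649 in (exactly 50/77)
Since P=6.420 > Ia=0.649: effective rainfall P−Ia = 22217/3850 in
Q = (22217/3850)²/((22217/3850) + 250/77) = (493595089/14822500)/(34717/3850) = 493595089/133660450 in ≈ 3.693 in

Q = 493595089/133660450 in ≈ 3.693 in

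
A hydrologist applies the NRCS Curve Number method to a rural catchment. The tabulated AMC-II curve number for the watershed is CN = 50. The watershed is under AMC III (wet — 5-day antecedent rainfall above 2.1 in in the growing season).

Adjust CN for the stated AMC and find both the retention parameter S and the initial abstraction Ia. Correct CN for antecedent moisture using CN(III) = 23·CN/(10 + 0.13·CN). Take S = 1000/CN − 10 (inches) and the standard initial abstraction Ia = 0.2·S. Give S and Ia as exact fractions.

S = 100/23 in ≈ 4.348 in; Ia = 20/23 in ≈ 0.870 in

Adjust CN=50 to AMC III: 23·50/(10 + 0.13·50) → 1150 ÷ (33/2) = 2300/33 ≈ 69.697
S = 1000/(2300/33) − 10 = 100/23 in ≈ 4.348 in
Ia = 0.2·(100/23) = 20/23 in ≈ 0.870 in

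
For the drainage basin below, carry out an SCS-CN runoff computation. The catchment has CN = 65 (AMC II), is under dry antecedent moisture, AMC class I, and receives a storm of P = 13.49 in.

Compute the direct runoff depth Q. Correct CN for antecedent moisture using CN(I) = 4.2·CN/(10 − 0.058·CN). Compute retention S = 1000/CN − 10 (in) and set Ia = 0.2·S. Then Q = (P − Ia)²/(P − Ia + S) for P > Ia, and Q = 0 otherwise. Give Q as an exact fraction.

Q = 1815697321/361182900 in ≈ 5.027 in

CN(I) from CN(II)=65: (4.2·65)/(10 − 0.058·65) = 3900/89 ≈ 43.820
Retention S: 1000/CN − 10 with CN=43.820 → S = 500/39 ≈ 12.821 in
Ia = 0.2·(500/39) = 100/39 in ≈ 2.564 in
Since P=13.490 > Ia=2.564: effective rainfall P−Ia = 42611/3900 in
Q: (42611/3900)² ÷ (92611/3900) = 1815697321/361182900 in (≈ 5.027 in)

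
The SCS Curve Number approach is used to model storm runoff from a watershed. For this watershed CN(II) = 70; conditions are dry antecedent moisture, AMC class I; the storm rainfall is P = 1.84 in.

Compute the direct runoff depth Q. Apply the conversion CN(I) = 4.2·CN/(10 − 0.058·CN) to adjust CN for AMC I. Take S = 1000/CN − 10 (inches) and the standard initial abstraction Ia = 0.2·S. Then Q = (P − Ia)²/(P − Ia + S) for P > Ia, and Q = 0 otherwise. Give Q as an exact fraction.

Q = 0 in ≈ 0.000 in

Adjust CN=70 to AMC I: 4.2·70/(10 − 0.058·70) → 294 ÷ (297/50) = 4900/99 ≈ 49.495
Retention S: 1000/CN − 10 with CN=49.495 → S = 500/49 ≈ 10.204 in
Ia = 0.2·(500/49) = 100/49 in ≈ 2.041 in
P = 1.840 ≤ Ia = 2.041 in: entire storm abstracted, Q = 0.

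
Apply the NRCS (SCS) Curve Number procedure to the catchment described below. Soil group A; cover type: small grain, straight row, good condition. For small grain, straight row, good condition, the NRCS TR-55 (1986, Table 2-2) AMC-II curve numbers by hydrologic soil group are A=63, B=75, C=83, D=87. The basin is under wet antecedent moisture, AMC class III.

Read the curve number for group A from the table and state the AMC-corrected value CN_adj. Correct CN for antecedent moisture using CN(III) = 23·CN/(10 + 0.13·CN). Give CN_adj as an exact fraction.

CN_adj = 144900/1819 ≈ 79.659

NRCS table: small grain, straight row, good condition, soil group A → CN(II) = 63
Wet (AMC III): CN(III) = 23·63/(10 + 0.13·63) = 1449/(1819/100) = 144900/1819 ≈ 79.659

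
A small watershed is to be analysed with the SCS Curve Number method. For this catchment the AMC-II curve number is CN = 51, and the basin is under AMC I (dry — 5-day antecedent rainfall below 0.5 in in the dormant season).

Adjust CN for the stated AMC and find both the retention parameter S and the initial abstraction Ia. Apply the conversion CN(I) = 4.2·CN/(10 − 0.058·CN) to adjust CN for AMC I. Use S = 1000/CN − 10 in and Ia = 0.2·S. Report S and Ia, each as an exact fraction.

Dry (AMC I): CN(I) = 4.2·51/(10 − 0.058·51) = (1071/5)/(3521/500) = 15300/503 ≈ 30.417
S = 1000/(15300/503) − 10 = 3500/153 in ≈ 22.876 in
Ia = 0.2S: 0.2·22.876 = 4.575 in (exactly 700/153)

S = 3500/153 in ≈ 22.876 in; Ia = 700/153 in ≈ 4.575 in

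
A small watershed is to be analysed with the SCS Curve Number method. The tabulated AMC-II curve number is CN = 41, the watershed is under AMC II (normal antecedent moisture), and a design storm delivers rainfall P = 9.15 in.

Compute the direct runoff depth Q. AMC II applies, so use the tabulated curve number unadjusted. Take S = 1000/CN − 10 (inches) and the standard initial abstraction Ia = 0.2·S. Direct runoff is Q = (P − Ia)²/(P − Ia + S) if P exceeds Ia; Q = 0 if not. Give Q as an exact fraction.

Q = 26450449/13893260 in ≈ 1.904 in

Average conditions: CN = 41 (no AMC adjustment).
S = 1000/41 − 10 = 590/41 in ≈ 14.390 in
Ia = 0.2S: 0.2·14.390 = 2.878 in (exactly 118/41)
Since P=9.150 > Ia=2.878: effective rainfall P−Ia = 5143/820 in
Q: (5143/820)² ÷ (16943/820) = 26450449/13893260 in (≈ 1.904 in)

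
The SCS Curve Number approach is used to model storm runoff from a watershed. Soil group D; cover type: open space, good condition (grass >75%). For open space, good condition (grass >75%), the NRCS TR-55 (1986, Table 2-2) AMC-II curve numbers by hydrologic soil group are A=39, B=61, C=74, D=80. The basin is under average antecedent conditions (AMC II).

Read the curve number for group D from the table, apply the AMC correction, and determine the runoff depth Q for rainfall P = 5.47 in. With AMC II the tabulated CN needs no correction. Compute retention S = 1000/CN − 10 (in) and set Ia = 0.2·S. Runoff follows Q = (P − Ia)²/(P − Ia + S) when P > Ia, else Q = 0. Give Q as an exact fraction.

Q = 247009/74700 in ≈ 3.307 in

NRCS table: open space, good condition (grass >75%), soil group D → CN(II) = 80
CN(II) = 80; AMC II needs no correction.
S = 1000/80 − 10 = 5/2 in ≈ 2.500 in
Initial abstraction Ia = S/5 = (5/2)/5 = 1/2 ≈ 0.500 in
Excess rainfall: 5.470 − 0.500 = 4.970 in; P > Ia so Q > 0
Q: (497/100)² ÷ (747/100) = 247009/74700 in (≈ 3.307 in)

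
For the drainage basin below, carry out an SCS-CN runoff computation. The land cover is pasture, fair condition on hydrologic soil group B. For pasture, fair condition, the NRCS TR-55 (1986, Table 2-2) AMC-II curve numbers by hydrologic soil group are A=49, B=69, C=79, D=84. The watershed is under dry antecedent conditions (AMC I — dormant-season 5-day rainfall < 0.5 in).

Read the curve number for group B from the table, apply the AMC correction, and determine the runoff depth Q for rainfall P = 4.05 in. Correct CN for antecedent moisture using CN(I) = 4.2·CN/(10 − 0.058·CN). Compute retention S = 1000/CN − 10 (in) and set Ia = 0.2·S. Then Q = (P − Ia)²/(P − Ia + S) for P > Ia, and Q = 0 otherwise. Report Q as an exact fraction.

Q = 3065726161/10588393620 in ≈ 0.290 in

NRCS table: pasture, fair condition, soil group B → CN(II) = 69
CN(I) from CN(II)=69: (4.2·69)/(10 − 0.058·69) = 144900/2999 ≈ 48.316
Max retention: S = 1000/(144900/2999) − 10 = 15500/1449 in (≈ 10.697 in)
Ia = 0.2S: 0.2·10.697 = 2.139 in (exactly 3100/1449)
P − Ia = 4.050 − 2.139 = 55369/28980 ≈ 1.911 in (> 0, runoff occurs)
Q: (55369/28980)² ÷ (365369/28980) = 3065726161/10588393620 in (≈ 0.290 in)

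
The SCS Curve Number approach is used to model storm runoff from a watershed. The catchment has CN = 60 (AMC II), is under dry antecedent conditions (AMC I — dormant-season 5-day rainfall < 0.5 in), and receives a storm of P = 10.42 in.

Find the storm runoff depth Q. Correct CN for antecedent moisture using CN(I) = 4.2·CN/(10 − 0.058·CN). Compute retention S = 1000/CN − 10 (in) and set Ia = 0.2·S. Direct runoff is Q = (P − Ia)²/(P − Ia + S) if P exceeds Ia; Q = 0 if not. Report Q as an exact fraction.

Q = 520889329/229392450 in ≈ 2.271 in

Adjust CN=60 to AMC I: 4.2·60/(10 − 0.058·60) → 252 ÷ (163/25) = 6300/163 ≈ 38.650
Retention S: 1000/CN − 10 with CN=38.650 → S = 1000/63 ≈ 15.873 in
Initial abstraction Ia = S/5 = (1000/63)/5 = 200/63 ≈ 3.175 in
P − Ia = 10.420 − 3.175 = 22823/3150 ≈ 7.245 in (> 0, runoff occurs)
Runoff Q = (P−Ia)²/(P−Ia+S) = (7.245)²/(7.245+15.873) = 520889329/229392450 ≈ 2.271 in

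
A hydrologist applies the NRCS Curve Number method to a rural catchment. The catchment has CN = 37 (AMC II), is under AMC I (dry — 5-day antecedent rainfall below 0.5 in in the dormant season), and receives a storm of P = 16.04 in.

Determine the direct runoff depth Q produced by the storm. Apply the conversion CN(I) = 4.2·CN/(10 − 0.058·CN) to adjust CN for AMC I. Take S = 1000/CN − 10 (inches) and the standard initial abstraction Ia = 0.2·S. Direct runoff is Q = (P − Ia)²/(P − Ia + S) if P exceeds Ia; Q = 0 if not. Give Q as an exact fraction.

Dry (AMC I): CN(I) = 4.2·37/(10 − 0.058·37) = (777/5)/(3927/500) = 3700/187 ≈ 19.786
Max retention: S = 1000/(3700/187) − 10 = 1500/37 in (≈ 40.541 in)
Ia = 0.2S: 0.2·40.541 = 8.108 in (exactly 300/37)
P − Ia = 16.040 − 8.108 = 7337/925 ≈ 7.932 in (> 0, runoff occurs)
Runoff Q = (P−Ia)²/(P−Ia+S) = (7.932)²/(7.932+40.541) = 53831569/41474225 ≈ 1.298 in

Q = 53831569/41474225 in ≈ 1.298 in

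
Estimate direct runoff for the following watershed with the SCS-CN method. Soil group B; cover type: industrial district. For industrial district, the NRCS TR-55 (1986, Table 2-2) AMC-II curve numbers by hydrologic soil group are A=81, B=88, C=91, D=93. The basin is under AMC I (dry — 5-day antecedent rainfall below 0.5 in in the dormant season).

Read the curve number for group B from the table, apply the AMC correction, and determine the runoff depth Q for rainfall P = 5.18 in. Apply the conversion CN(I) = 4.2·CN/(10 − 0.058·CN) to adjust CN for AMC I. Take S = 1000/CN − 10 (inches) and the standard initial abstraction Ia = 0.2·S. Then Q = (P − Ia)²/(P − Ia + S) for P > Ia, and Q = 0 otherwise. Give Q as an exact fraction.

Q = 304258249/115280550 in ≈ 2.639 in

NRCS table: industrial district, soil group B → CN(II) = 88
Dry (AMC I): CN(I) = 4.2·88/(10 − 0.058·88) = (1848/5)/(612/125) = 3850/51 ≈ 75.490
Retention S: 1000/CN − 10 with CN=75.490 → S = 250/77 ≈ 3.247 in
Ia = 0.2S: 0.2·3.247 = 0.649 in (exactly 50/77)
Since P=5.180 > Ia=0.649: effective rainfall P−Ia = 17443/3850 in
Q: (17443/3850)² ÷ (29943/3850) = 304258249/115280550 in (≈ 2.639 in)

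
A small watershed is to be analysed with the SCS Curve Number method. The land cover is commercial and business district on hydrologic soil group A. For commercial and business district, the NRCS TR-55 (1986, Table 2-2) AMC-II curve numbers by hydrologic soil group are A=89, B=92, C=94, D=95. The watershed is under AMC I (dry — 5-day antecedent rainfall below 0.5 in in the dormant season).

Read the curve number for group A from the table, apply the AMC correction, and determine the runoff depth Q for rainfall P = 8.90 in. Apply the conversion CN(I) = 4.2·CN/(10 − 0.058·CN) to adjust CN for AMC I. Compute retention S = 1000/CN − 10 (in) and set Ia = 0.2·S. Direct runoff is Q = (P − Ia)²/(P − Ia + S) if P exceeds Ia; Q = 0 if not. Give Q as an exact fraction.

Q = 24130826281/3931273290 in ≈ 6.138 in

NRCS table: commercial and business district, soil group A → CN(II) = 89
Adjust CN=89 to AMC I: 4.2·89/(10 − 0.058·89) → (1869/5) ÷ (2419/500) = 186900/2419 ≈ 77.263
S = 1000/(186900/2419) − 10 = 5500/1869 in ≈ 2.943 in
Ia = 0.2S: 0.2·2.943 = 0.589 in (exactly 1100/1869)
Excess rainfall: 8.900 − 0.589 = 8.311 in; P > Ia so Q > 0
Runoff Q = (P−Ia)²/(P−Ia+S) = (8.311)²/(8.311+2.943) = 24130826281/3931273290 ≈ 6.138 in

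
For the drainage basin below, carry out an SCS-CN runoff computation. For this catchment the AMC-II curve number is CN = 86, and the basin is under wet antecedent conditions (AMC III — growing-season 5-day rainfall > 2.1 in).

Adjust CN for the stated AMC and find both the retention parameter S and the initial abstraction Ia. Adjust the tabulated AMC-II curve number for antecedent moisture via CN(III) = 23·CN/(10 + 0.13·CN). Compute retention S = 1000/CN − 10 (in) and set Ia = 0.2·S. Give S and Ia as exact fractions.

S = 700/989 in ≈ 0.708 in; Ia = 140/989 in ≈ 0.142 in

Wet (AMC III): CN(III) = 23·86/(10 + 0.13·86) = 1978/(1059/50) = 98900/1059 ≈ 93.390
S = 1000/(98900/1059) − 10 = 700/989 in ≈ 0.708 in
Initial abstraction Ia = S/5 = (700/989)/5 = 140/989 ≈ 0.142 in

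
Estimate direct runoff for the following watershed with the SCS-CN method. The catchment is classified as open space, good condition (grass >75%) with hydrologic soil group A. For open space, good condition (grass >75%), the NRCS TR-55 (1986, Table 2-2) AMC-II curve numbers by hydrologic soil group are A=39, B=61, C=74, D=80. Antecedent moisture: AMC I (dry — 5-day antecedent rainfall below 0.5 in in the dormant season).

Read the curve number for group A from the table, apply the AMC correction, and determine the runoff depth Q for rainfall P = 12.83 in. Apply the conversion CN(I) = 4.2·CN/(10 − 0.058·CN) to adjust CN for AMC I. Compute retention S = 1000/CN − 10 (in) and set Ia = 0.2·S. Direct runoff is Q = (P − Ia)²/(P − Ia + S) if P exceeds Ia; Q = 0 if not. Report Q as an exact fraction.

NRCS table: open space, good condition (grass >75%), soil group A → CN(II) = 39
CN(I) from CN(II)=39: (4.2·39)/(10 − 0.058·39) = 81900/3869 ≈ 21.168
Max retention: S = 1000/(81900/3869) − 10 = 30500/819 in (≈ 37.241 in)
Initial abstraction Ia = S/5 = (30500/819)/5 = 6100/819 ≈ 7.448 in
P − Ia = 12.830 − 7.448 = 440777/81900 ≈ 5.382 in (> 0, runoff occurs)
Runoff Q = (P−Ia)²/(P−Ia+S) = (5.382)²/(5.382+37.241) = 194284363729/285894636300 ≈ 0.680 in

Q = 194284363729/285894636300 in ≈ 0.680 in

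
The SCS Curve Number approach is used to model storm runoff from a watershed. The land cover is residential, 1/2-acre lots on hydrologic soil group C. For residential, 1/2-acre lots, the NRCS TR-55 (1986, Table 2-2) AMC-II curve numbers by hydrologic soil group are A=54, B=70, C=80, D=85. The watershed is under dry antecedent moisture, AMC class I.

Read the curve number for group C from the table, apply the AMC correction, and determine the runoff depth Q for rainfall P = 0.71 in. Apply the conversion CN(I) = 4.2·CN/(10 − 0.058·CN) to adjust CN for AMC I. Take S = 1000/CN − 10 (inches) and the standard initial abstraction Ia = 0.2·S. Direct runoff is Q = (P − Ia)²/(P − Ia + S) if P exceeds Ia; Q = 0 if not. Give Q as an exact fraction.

Q = 0 in ≈ 0.000 in

NRCS table: residential, 1/2-acre lots, soil group C → CN(II) = 80
Dry (AMC I): CN(I) = 4.2·80/(10 − 0.058·80) = 336/(134/25) = 4200/67 ≈ 62.687
Retention S: 1000/CN − 10 with CN=62.687 → S = 125/21 ≈ 5.952 in
Ia = 0.2S: 0.2·5.952 = 1.190 in (exactly 25/21)
P = 0.710 ≤ Ia = 1.190 in: entire storm abstracted, Q = 0.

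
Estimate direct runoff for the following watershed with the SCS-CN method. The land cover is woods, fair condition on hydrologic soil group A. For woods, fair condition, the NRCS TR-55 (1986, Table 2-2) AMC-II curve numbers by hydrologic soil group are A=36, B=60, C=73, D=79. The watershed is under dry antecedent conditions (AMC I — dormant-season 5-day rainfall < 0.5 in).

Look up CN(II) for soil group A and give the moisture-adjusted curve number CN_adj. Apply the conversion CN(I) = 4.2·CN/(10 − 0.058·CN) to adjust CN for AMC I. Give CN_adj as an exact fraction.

NRCS table: woods, fair condition, soil group A → CN(II) = 36
CN(I) from CN(II)=36: (4.2·36)/(10 − 0.058·36) = 18900/989 ≈ 19.110

CN_adj = 18900/989 ≈ 19.110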